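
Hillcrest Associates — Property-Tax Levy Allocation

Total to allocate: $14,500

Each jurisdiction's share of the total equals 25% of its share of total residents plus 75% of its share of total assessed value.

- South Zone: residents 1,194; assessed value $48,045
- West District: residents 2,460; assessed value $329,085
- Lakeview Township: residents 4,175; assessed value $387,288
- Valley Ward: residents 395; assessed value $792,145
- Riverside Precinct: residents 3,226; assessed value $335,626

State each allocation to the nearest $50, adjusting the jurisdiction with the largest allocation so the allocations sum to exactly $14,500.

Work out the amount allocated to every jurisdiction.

South Zone: $650; West District: $2,650; Lakeview Township: $3,550; Valley Ward: $4,700; Riverside Precinct: $2,950

Totals — residents 11,450, assessed value 1,892,189.
Blended shares (25% residents + 75% assessed value): South Zone 0.0451; West District 0.1842; Lakeview Township 0.2447; Valley Ward 0.3226; Riverside Precinct 0.2035.
Pro-rata amounts: South Zone 654.14; West District 2,670.18; Lakeview Township 3,547.64; Valley Ward 4,677.76; Riverside Precinct 2,950.28.
After rounding ($50): South Zone $650; West District $2,650; Lakeview Township $3,550; Valley Ward $4,700; Riverside Precinct $2,950. Sum = $14,500.
No rounding difference to absorb.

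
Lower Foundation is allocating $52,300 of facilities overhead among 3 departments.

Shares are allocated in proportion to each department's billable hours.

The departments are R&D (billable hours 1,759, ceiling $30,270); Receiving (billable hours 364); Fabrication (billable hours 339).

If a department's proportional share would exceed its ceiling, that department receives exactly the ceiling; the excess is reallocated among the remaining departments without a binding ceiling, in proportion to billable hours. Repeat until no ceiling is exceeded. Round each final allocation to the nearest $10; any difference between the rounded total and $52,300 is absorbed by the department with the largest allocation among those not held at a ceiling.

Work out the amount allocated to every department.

Sum of billable hours: 2,462.
Pro-rata shares before constraints: R&D 37,366.25; Receiving 7,732.41; Fabrication 7,201.34.
Held at cap: R&D ($30,270); remaining pool $22,030 reallocated over remaining billable hours 703.
Redistributed shares: Receiving 11,406.71 → $11,410; Fabrication 10,623.29 → $10,620.

R&D: $30,270 · Receiving: $11,410 · Fabrication: $10,620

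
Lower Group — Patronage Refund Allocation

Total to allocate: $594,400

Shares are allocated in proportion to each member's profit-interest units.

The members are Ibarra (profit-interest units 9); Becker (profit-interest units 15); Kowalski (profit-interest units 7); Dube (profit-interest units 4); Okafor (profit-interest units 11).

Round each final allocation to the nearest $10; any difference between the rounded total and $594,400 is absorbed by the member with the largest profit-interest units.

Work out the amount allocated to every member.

Ibarra: $116,300 | Becker: $193,820 | Kowalski: $90,450 | Dube: $51,690 | Okafor: $142,140

Sum of profit-interest units: 46.
Proportional shares: Ibarra 9/46 × $594,400 = 116,295.65; Becker 15/46 × $594,400 = 193,826.09; Kowalski 7/46 × $594,400 = 90,452.17; Dube 4/46 × $594,400 = 51,686.96; Okafor 11/46 × $594,400 = 142,139.13.
After rounding ($10): Ibarra $116,300; Becker $193,830; Kowalski $90,450; Dube $51,690; Okafor $142,140. Sum = $594,410.
Difference $594,400 − $594,410 = −$10 applied to largest profit-interest units (Becker): Becker becomes $193,820.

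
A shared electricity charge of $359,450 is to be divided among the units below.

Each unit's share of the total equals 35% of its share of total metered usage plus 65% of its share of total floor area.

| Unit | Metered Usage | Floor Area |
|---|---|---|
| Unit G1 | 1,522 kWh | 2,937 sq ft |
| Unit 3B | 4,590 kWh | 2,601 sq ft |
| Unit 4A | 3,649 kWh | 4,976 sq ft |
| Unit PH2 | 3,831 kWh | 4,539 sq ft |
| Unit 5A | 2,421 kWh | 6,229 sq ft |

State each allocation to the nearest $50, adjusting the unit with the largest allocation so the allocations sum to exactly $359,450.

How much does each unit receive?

Unit G1: $44,200 | Unit 3B: $64,600 | Unit 4A: $83,300 | Unit PH2: $79,950 | Unit 5A: $87,400

Metered usage total 16,013; floor area total 21,282.
Combined weights (35% metered usage + 65% floor area): Unit G1 0.1230; Unit 3B 0.1798; Unit 4A 0.2317; Unit PH2 0.2224; Unit 5A 0.2432.
Pro-rata amounts: Unit G1 44,201.31; Unit 3B 64,616.57; Unit 4A 83,297.24; Unit PH2 79,929.58; Unit 5A 87,405.30.
After rounding ($50): Unit G1 $44,200; Unit 3B $64,600; Unit 4A $83,300; Unit PH2 $79,950; Unit 5A $87,400. Sum = $359,450.
Sum already equals the total — no adjustment.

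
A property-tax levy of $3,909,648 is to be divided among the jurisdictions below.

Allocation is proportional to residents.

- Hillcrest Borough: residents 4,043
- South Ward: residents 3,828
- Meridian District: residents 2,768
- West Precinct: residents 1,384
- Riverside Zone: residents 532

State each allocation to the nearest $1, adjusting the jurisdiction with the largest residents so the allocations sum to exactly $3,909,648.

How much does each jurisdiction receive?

Hillcrest Borough: $1,258,996 | South Ward: $1,192,046 | Meridian District: $861,960 | West Precinct: $430,980 | Riverside Zone: $165,666

Combined residents = 4,043 + 3,828 + 2,768 + 1,384 + 532 = 12,555.
Unrounded shares: Hillcrest Borough 1,258,996.96; South Ward 1,192,045.60; Meridian District 861,959.83; West Precinct 430,979.91; Riverside Zone 165,665.69.
Rounded to nearest $1: Hillcrest Borough $1,258,997; South Ward $1,192,046; Meridian District $861,960; West Precinct $430,980; Riverside Zone $165,666. Sum = $3,909,649.
Difference $3,909,648 − $3,909,649 = −$1 applied to largest residents (Hillcrest Borough): Hillcrest Borough becomes $1,258,996.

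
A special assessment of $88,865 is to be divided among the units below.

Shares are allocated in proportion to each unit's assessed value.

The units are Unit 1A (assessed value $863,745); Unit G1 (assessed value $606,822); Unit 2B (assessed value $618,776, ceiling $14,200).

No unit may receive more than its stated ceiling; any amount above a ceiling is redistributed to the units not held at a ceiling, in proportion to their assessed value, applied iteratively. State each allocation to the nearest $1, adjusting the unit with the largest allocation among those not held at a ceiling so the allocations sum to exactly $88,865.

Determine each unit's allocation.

Unit 1A: $43,855 | Unit G1: $30,810 | Unit 2B: $14,200

Combined assessed value = 2,089,343.
Unconstrained shares: Unit 1A 36,737.24; Unit G1 25,809.66; Unit 2B 26,318.10.
Cap binds for Unit 2B ($14,200); residual $74,665 reallocated over remaining assessed value 1,470,567.
Shares after redistribution: Unit 1A 43,854.87 → $43,855; Unit G1 30,810.13 → $30,810.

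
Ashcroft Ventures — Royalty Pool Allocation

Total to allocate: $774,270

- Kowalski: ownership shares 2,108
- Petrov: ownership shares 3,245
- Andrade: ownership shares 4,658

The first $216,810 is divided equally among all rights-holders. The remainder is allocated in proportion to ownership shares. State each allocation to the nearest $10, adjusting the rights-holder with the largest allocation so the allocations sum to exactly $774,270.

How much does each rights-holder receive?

Kowalski: $189,650 | Petrov: $252,970 | Andrade: $331,650

First tranche $216,810 split equally: $72,270 each.
Remainder $557,460 by ownership shares (total 10,011): Kowalski 117,383.45 → $117,380; Petrov 180,697.00 → $180,700; Andrade 259,379.55 → $259,380.
Totals: Kowalski $72,270 + $117,380 = $189,650; Petrov $72,270 + $180,700 = $252,970; Andrade $72,270 + $259,380 = $331,650.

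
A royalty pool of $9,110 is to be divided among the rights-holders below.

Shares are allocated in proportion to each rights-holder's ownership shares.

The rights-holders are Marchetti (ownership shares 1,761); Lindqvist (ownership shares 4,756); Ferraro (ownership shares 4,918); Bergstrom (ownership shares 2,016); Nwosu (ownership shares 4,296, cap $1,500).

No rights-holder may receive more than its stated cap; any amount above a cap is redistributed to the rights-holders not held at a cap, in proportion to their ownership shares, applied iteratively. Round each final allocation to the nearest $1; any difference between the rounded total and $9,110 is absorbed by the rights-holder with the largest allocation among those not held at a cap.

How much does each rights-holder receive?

Marchetti: $996 · Lindqvist: $2,691 · Ferraro: $2,782 · Bergstrom: $1,141 · Nwosu: $1,500

Sum of ownership shares: 17,747.
Pro-rata shares before constraints: Marchetti 903.97; Lindqvist 2,441.38; Ferraro 2,524.54; Bergstrom 1,034.87; Nwosu 2,205.25.
Held at cap: Nwosu ($1,500); remaining pool $7,610 reallocated over remaining ownership shares 13,451.
Remaining shares: Marchetti 996.30 → $996; Lindqvist 2,690.74 → $2,691; Ferraro 2,782.39 → $2,782; Bergstrom 1,140.57 → $1,141.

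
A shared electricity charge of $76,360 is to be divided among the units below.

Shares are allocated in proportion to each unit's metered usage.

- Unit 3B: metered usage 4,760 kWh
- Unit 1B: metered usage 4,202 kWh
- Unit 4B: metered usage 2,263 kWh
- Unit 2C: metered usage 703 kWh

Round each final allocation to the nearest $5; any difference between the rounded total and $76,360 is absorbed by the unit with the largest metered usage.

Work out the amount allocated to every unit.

Metered usage total: 11,928.
Unrounded shares: Unit 3B 4,760/11,928 × $76,360 = 30,472.30; Unit 1B 4,202/11,928 × $76,360 = 26,900.13; Unit 4B 2,263/11,928 × $76,360 = 14,487.15; Unit 2C 703/11,928 × $76,360 = 4,500.43.
After rounding ($5): Unit 3B $30,470; Unit 1B $26,900; Unit 4B $14,485; Unit 2C $4,500. Sum = $76,355.
Difference $76,360 − $76,355 = +$5 applied to largest metered usage (Unit 3B): Unit 3B becomes $30,475.

Unit 3B: $30,475 | Unit 1B: $26,900 | Unit 4B: $14,485 | Unit 2C: $4,500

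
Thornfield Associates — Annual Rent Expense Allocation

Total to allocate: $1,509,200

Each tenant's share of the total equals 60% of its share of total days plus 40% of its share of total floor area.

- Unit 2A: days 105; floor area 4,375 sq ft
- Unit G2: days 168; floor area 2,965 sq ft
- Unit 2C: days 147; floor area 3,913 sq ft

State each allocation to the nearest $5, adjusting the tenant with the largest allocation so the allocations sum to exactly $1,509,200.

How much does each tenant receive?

Totals — days 420, floor area 11,253.
Blended shares (60% days + 40% floor area): Unit 2A 0.3055; Unit G2 0.3454; Unit 2C 0.3491.
Raw shares: Unit 2A 461,081.86; Unit G2 521,268.80; Unit 2C 526,849.34.
After rounding ($5): Unit 2A $461,080; Unit G2 $521,270; Unit 2C $526,850. Sum = $1,509,200.
Sum already equals the total — no adjustment.

Unit 2A: $461,080; Unit G2: $521,270; Unit 2C: $526,850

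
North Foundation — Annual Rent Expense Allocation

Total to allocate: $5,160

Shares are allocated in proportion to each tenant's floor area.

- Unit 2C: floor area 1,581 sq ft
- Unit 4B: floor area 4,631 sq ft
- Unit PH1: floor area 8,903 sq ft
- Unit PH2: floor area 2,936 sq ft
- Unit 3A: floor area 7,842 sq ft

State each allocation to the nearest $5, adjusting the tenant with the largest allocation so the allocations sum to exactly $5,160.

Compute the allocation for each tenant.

Unit 2C: $315 | Unit 4B: $925 | Unit PH1: $1,770 | Unit PH2: $585 | Unit 3A: $1,565

Combined floor area = 25,893.
Unrounded shares: Unit 2C 1,581/25,893 × $5,160 = 315.06; Unit 4B 4,631/25,893 × $5,160 = 922.87; Unit PH1 8,903/25,893 × $5,160 = 1,774.20; Unit PH2 2,936/25,893 × $5,160 = 585.09; Unit 3A 7,842/25,893 × $5,160 = 1,562.77.
At nearest $5: Unit 2C $315; Unit 4B $925; Unit PH1 $1,775; Unit PH2 $585; Unit 3A $1,565. Sum = $5,165.
Difference $5,160 − $5,165 = −$5 applied to largest allocation (Unit PH1): Unit PH1 becomes $1,770.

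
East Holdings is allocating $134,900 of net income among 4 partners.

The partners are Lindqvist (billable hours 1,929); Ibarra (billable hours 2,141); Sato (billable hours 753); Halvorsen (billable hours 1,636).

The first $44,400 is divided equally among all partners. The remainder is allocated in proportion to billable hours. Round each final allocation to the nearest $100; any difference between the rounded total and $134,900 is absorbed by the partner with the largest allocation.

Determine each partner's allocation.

First tranche $44,400 split equally: $11,100 each.
Remainder $90,500 by billable hours (total 6,459): Lindqvist 27,028.10 → $27,000; Ibarra 29,998.53 → $30,000; Sato 10,550.63 → $10,600; Halvorsen 22,922.74 → $22,900.
Totals: Lindqvist $11,100 + $27,000 = $38,100; Ibarra $11,100 + $30,000 = $41,100; Sato $11,100 + $10,600 = $21,700; Halvorsen $11,100 + $22,900 = $34,000.

Lindqvist: $38,100 | Ibarra: $41,100 | Sato: $21,700 | Halvorsen: $34,000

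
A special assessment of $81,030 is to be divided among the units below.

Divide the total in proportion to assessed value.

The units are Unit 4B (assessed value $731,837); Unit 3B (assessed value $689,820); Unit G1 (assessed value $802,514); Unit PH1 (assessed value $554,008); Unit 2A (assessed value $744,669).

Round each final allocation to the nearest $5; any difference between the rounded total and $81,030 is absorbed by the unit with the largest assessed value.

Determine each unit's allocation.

Unit 4B: $16,835 | Unit 3B: $15,865 | Unit G1: $18,455 | Unit PH1: $12,745 | Unit 2A: $17,130

Assessed value total: 731,837 + 689,820 + 802,514 + 554,008 + 744,669 = 3,522,848.
Proportional shares: Unit 4B 16,833.18; Unit 3B 15,866.74; Unit G1 18,458.85; Unit PH1 12,742.89; Unit 2A 17,128.34.
After rounding ($5): Unit 4B $16,835; Unit 3B $15,865; Unit G1 $18,460; Unit PH1 $12,745; Unit 2A $17,130. Sum = $81,035.
Difference $81,030 − $81,035 = −$5 applied to largest assessed value (Unit G1): Unit G1 becomes $18,455.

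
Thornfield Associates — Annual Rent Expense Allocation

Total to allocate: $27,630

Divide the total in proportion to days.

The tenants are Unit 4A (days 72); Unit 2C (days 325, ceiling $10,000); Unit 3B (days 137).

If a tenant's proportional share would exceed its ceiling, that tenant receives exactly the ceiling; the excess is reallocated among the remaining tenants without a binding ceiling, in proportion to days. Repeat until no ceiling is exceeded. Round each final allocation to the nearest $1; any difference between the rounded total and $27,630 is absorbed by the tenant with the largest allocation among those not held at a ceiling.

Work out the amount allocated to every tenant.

Total days = 534.
Pro-rata shares before constraints: Unit 4A 3,725.39; Unit 2C 16,816.01; Unit 3B 7,088.60.
Cap binds for Unit 2C ($10,000); residual $17,630 reallocated over remaining days 209.
Shares after redistribution: Unit 4A 6,073.49 → $6,073; Unit 3B 11,556.51 → $11,557.

Unit 4A: $6,073 · Unit 2C: $10,000 · Unit 3B: $11,557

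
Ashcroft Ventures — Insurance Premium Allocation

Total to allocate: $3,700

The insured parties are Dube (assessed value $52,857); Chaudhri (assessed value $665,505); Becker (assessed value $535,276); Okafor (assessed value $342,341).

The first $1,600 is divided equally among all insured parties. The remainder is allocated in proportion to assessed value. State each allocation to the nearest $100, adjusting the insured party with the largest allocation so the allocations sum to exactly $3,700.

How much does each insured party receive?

Dube: $500; Chaudhri: $1,200; Becker: $1,100; Okafor: $900

$1,600 shared equally gives $400 per insured party.
Remainder $2,100 by assessed value (total 1,595,979): Dube 69.55 → $100; Chaudhri 875.68 → $900; Becker 704.32 → $700; Okafor 450.45 → $500.
Rounding difference −$100 on remainder applied to Chaudhri.
Totals: Dube $400 + $100 = $500; Chaudhri $400 + $800 = $1,200; Becker $400 + $700 = $1,100; Okafor $400 + $500 = $900.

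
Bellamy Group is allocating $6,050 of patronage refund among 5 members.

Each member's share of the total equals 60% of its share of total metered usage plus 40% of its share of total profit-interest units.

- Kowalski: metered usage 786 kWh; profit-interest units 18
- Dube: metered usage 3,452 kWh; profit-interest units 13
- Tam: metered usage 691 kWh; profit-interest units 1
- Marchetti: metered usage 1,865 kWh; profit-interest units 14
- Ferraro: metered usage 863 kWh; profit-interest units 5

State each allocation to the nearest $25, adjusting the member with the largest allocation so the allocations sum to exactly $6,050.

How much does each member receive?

Kowalski: $1,225 | Dube: $2,250 | Tam: $375 | Marchetti: $1,550 | Ferraro: $650

Totals — metered usage 7,657, profit-interest units 51.
Blended shares (60% metered usage + 40% profit-interest units): Kowalski 0.2028; Dube 0.3725; Tam 0.0620; Marchetti 0.2559; Ferraro 0.1068.
Raw shares: Kowalski 1,226.74; Dube 2,253.37; Tam 375.04; Marchetti 1,548.47; Ferraro 646.38.
After rounding ($25): Kowalski $1,225; Dube $2,250; Tam $375; Marchetti $1,550; Ferraro $650. Sum = $6,050.
Sum already equals the total — no adjustment.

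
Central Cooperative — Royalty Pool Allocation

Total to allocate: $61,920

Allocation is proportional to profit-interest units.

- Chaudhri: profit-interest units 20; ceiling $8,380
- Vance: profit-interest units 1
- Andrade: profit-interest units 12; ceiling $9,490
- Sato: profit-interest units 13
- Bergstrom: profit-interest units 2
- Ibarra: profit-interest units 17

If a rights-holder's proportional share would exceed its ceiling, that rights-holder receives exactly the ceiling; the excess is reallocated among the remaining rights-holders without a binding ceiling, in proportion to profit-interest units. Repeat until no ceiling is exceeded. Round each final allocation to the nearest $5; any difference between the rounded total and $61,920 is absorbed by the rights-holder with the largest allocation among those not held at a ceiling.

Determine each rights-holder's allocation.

Chaudhri: $8,380 · Vance: $1,335 · Andrade: $9,490 · Sato: $17,355 · Bergstrom: $2,670 · Ibarra: $22,690

Sum of profit-interest units: 65.
Unconstrained shares: Chaudhri 19,052.31; Vance 952.62; Andrade 11,431.38; Sato 12,384.00; Bergstrom 1,905.23; Ibarra 16,194.46.
Cap binds for Chaudhri ($8,380), Andrade ($9,490); remaining pool $44,050 reallocated over remaining profit-interest units 33.
Shares after redistribution: Vance 1,334.85 → $1,335; Sato 17,353.03 → $17,355; Bergstrom 2,669.70 → $2,670; Ibarra 22,692.42 → $22,690.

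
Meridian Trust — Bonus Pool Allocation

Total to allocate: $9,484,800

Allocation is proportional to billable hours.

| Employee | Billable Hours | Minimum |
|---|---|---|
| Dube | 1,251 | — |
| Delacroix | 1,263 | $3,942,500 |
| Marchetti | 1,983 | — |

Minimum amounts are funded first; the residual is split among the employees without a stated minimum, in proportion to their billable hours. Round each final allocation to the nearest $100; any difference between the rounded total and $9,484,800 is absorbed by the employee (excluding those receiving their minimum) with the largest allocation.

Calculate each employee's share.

Dube: $2,143,900; Delacroix: $3,942,500; Marchetti: $3,398,400

Minimums first: Delacroix $3,942,500. Remaining pool $5,542,300.
Remaining pool split over remaining billable hours 3,234: Dube 2,143,913.82 → $2,143,900; Marchetti 3,398,386.18 → $3,398,400.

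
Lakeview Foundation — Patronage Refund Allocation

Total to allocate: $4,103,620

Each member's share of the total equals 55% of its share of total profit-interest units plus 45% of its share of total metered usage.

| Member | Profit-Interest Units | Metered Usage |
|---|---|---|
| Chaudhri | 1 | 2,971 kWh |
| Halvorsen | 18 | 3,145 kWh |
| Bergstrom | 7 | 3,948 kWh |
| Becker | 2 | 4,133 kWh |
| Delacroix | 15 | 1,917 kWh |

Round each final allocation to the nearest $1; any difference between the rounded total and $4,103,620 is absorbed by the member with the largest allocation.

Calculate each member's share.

Chaudhri: $392,958 · Halvorsen: $1,305,198 · Bergstrom: $819,849 · Becker: $578,609 · Delacroix: $1,007,006

Totals — profit-interest units 43, metered usage 16,114.
Blended shares (55% profit-interest units + 45% metered usage): Chaudhri 0.0958; Halvorsen 0.3181; Bergstrom 0.1998; Becker 0.1410; Delacroix 0.2454.
Unrounded shares: Chaudhri 392,958.24; Halvorsen 1,305,197.02; Bergstrom 819,849.27; Becker 578,609.05; Delacroix 1,007,006.43.
Rounded to nearest $1: Chaudhri $392,958; Halvorsen $1,305,197; Bergstrom $819,849; Becker $578,609; Delacroix $1,007,006. Sum = $4,103,619.
Difference $4,103,620 − $4,103,619 = +$1 applied to largest allocation (Halvorsen): Halvorsen becomes $1,305,198.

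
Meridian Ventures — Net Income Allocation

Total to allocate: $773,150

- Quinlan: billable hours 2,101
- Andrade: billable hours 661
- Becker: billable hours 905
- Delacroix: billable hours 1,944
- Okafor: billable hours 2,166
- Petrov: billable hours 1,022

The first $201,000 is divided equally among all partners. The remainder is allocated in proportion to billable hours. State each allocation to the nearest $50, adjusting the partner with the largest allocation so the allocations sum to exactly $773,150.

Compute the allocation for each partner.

Equal tier: $201,000 ÷ 6 = $33,500 apiece.
Remainder $572,150 by billable hours (total 8,799): Quinlan 136,616.34 → $136,600; Andrade 42,981.15 → $43,000; Becker 58,847.11 → $58,850; Delacroix 126,407.50 → $126,400; Okafor 140,842.93 → $140,850; Petrov 66,454.97 → $66,450.
Totals: Quinlan $33,500 + $136,600 = $170,100; Andrade $33,500 + $43,000 = $76,500; Becker $33,500 + $58,850 = $92,350; Delacroix $33,500 + $126,400 = $159,900; Okafor $33,500 + $140,850 = $174,350; Petrov $33,500 + $66,450 = $99,950.

Quinlan: $170,100 | Andrade: $76,500 | Becker: $92,350 | Delacroix: $159,900 | Okafor: $174,350 | Petrov: $99,950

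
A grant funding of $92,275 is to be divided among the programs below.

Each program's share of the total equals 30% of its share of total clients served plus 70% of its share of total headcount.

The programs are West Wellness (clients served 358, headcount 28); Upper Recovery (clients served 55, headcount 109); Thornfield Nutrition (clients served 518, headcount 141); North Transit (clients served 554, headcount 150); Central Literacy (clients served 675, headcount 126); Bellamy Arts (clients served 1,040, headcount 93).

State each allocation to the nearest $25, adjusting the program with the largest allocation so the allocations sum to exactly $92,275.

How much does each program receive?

West Wellness: $5,900 · Upper Recovery: $11,350 · Thornfield Nutrition: $18,550 · North Transit: $19,775 · Central Literacy: $18,425 · Bellamy Arts: $18,275

Clients served total 3,200; headcount total 647.
Composite weights (30% clients served + 70% headcount): West Wellness 0.0639; Upper Recovery 0.1231; Thornfield Nutrition 0.2011; North Transit 0.2142; Central Literacy 0.1996; Bellamy Arts 0.1981.
Pro-rata amounts: West Wellness 5,892.33; Upper Recovery 11,357.68; Thornfield Nutrition 18,557.68; North Transit 19,767.61; Central Literacy 18,418.34; Bellamy Arts 18,281.36.
Rounded to nearest $25: West Wellness $5,900; Upper Recovery $11,350; Thornfield Nutrition $18,550; North Transit $19,775; Central Literacy $18,425; Bellamy Arts $18,275. Sum = $92,275.
Sum already equals the total — no adjustment.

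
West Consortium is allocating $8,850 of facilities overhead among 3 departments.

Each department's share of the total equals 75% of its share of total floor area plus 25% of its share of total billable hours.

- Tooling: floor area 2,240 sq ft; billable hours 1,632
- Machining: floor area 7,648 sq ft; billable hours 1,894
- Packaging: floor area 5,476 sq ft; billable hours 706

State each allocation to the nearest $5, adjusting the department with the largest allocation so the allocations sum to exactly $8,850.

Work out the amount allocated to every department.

Floor area total 15,364; billable hours total 4,232.
Composite weights (75% floor area + 25% billable hours): Tooling 0.2058; Machining 0.4852; Packaging 0.3090.
Unrounded shares: Tooling 1,820.93; Machining 4,294.25; Packaging 2,734.82.
Rounded to nearest $5: Tooling $1,820; Machining $4,295; Packaging $2,735. Sum = $8,850.
Sum already equals the total — no adjustment.

Tooling: $1,820 | Machining: $4,295 | Packaging: $2,735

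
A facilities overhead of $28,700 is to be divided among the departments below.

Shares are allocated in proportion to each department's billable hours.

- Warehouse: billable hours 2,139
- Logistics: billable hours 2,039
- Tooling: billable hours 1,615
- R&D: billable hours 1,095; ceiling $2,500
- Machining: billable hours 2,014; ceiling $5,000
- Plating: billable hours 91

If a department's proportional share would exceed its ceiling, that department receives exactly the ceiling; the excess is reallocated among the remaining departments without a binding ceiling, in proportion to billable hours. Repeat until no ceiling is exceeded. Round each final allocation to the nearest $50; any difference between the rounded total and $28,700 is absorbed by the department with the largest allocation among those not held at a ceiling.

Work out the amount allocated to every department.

Combined billable hours = 8,993.
Unconstrained shares: Warehouse 6,826.34; Logistics 6,507.21; Tooling 5,154.06; R&D 3,494.55; Machining 6,427.42; Plating 290.41.
Cap binds for R&D ($2,500), Machining ($5,000); residual $21,200 reallocated over remaining billable hours 5,884.
Shares after redistribution: Warehouse 7,706.80 → $7,700; Logistics 7,346.50 → $7,350; Tooling 5,818.83 → $5,800; Plating 327.87 → $350.

Warehouse: $7,700 | Logistics: $7,350 | Tooling: $5,800 | R&D: $2,500 | Machining: $5,000 | Plating: $350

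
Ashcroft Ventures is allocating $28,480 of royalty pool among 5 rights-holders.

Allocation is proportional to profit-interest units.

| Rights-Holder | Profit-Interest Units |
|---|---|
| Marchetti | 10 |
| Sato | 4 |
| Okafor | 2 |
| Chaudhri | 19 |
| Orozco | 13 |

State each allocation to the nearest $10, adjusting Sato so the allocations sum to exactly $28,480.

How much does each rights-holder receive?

Total profit-interest units = 48.
Pro-rata amounts: Marchetti 10/48 × $28,480 = 5,933.33; Sato 4/48 × $28,480 = 2,373.33; Okafor 2/48 × $28,480 = 1,186.67; Chaudhri 19/48 × $28,480 = 11,273.33; Orozco 13/48 × $28,480 = 7,713.33.
At nearest $10: Marchetti $5,930; Sato $2,370; Okafor $1,190; Chaudhri $11,270; Orozco $7,710. Sum = $28,470.
Difference $28,480 − $28,470 = +$10 applied to Sato: Sato becomes $2,380.

Marchetti: $5,930 | Sato: $2,380 | Okafor: $1,190 | Chaudhri: $11,270 | Orozco: $7,710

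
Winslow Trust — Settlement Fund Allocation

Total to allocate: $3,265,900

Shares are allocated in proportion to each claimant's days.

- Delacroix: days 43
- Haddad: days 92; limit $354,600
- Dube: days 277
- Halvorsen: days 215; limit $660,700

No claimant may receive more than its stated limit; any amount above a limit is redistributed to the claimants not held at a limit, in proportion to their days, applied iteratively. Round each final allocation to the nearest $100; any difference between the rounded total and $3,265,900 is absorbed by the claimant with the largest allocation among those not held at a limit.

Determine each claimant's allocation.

Delacroix: $302,400; Haddad: $354,600; Dube: $1,948,200; Halvorsen: $660,700

Sum of days: 627.
Unconstrained shares: Delacroix 223,977.19; Haddad 479,207.02; Dube 1,442,829.82; Halvorsen 1,119,885.96.
Held at cap: Haddad ($354,600), Halvorsen ($660,700); residual $2,250,600 reallocated over remaining days 320.
Redistributed shares: Delacroix 302,424.38 → $302,400; Dube 1,948,175.62 → $1,948,200.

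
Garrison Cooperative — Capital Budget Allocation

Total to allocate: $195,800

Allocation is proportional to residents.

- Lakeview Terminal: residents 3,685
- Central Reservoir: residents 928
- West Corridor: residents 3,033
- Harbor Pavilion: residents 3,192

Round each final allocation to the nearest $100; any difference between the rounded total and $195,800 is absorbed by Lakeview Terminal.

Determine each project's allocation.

Residents total: 10,838.
Unrounded shares: Lakeview Terminal 3,685/10,838 × $195,800 = 66,573.45; Central Reservoir 928/10,838 × $195,800 = 16,765.31; West Corridor 3,033/10,838 × $195,800 = 54,794.37; Harbor Pavilion 3,192/10,838 × $195,800 = 57,666.88.
Rounded to nearest $100: Lakeview Terminal $66,600; Central Reservoir $16,800; West Corridor $54,800; Harbor Pavilion $57,700. Sum = $195,900.
Difference $195,800 − $195,900 = −$100 applied to Lakeview Terminal: Lakeview Terminal becomes $66,500.

Lakeview Terminal: $66,500 · Central Reservoir: $16,800 · West Corridor: $54,800 · Harbor Pavilion: $57,700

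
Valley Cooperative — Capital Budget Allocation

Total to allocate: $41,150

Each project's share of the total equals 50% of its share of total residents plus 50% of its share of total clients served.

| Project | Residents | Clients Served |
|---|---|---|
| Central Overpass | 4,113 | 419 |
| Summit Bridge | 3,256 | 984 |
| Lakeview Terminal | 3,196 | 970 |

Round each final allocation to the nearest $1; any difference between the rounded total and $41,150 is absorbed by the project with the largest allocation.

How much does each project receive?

Totals — residents 10,565, clients served 2,373.
Combined weights (50% residents + 50% clients served): Central Overpass 0.2829; Summit Bridge 0.3614; Lakeview Terminal 0.3556.
Unrounded shares: Central Overpass 11,642.86; Summit Bridge 14,872.69; Lakeview Terminal 14,634.45.
After rounding ($1): Central Overpass $11,643; Summit Bridge $14,873; Lakeview Terminal $14,634. Sum = $41,150.
Sum already equals the total — no adjustment.

Central Overpass: $11,643; Summit Bridge: $14,873; Lakeview Terminal: $14,634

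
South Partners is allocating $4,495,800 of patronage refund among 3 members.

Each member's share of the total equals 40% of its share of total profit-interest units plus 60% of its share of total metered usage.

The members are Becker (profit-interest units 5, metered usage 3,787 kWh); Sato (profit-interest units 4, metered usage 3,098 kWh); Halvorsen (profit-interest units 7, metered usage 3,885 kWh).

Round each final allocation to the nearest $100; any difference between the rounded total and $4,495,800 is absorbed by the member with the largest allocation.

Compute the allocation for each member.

Profit-interest units total 16; metered usage total 10,770.
Composite weights (40% profit-interest units + 60% metered usage): Becker 0.3360; Sato 0.2726; Halvorsen 0.3914.
Unrounded shares: Becker 1,510,476.09; Sato 1,225,512.50; Halvorsen 1,759,811.41.
Rounded to nearest $100: Becker $1,510,500; Sato $1,225,500; Halvorsen $1,759,800. Sum = $4,495,800.
Sum already equals the total — no adjustment.

Becker: $1,510,500 · Sato: $1,225,500 · Halvorsen: $1,759,800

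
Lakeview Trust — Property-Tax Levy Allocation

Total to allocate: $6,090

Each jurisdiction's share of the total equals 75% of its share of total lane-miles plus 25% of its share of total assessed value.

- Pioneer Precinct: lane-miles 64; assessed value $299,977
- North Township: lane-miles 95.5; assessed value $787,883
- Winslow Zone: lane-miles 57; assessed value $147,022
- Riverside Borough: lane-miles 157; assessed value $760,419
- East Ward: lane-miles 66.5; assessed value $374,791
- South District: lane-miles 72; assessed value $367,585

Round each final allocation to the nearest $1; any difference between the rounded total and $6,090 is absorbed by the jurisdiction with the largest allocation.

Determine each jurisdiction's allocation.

Lane-miles total 512; assessed value total 2,737,677.
Blended shares (75% lane-miles + 25% assessed value): Pioneer Precinct 0.1211; North Township 0.2118; Winslow Zone 0.0969; Riverside Borough 0.2994; East Ward 0.1316; South District 0.1390.
Unrounded shares: Pioneer Precinct 737.76; North Township 1,290.11; Winslow Zone 590.25; Riverside Borough 1,823.47; East Ward 801.67; South District 846.73.
At nearest $1: Pioneer Precinct $738; North Township $1,290; Winslow Zone $590; Riverside Borough $1,823; East Ward $802; South District $847. Sum = $6,090.
Rounded total matches; no reconciliation needed.

Pioneer Precinct: $738 · North Township: $1,290 · Winslow Zone: $590 · Riverside Borough: $1,823 · East Ward: $802 · South District: $847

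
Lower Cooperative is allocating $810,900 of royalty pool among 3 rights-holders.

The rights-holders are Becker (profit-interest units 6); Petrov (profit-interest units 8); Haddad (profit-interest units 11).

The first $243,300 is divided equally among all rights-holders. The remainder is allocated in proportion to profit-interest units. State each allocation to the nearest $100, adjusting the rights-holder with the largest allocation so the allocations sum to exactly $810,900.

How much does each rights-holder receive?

$243,300 shared equally gives $81,100 per rights-holder.
Remainder $567,600 by profit-interest units (total 25): Becker 136,224.00 → $136,200; Petrov 181,632.00 → $181,600; Haddad 249,744.00 → $249,700.
Rounding difference +$100 on remainder applied to Haddad.
Totals: Becker $81,100 + $136,200 = $217,300; Petrov $81,100 + $181,600 = $262,700; Haddad $81,100 + $249,800 = $330,900.

Becker: $217,300; Petrov: $262,700; Haddad: $330,900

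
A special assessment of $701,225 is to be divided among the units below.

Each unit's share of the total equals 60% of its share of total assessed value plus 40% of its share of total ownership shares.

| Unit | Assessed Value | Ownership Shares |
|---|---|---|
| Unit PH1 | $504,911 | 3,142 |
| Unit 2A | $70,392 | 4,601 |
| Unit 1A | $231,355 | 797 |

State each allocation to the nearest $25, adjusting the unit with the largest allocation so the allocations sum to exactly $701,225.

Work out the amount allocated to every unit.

Totals — assessed value 806,658, ownership shares 8,540.
Combined weights (60% assessed value + 40% ownership shares): Unit PH1 0.5227; Unit 2A 0.2679; Unit 1A 0.2094.
Unrounded shares: Unit PH1 366,547.10; Unit 2A 187,831.36; Unit 1A 146,846.54.
At nearest $25: Unit PH1 $366,550; Unit 2A $187,825; Unit 1A $146,850. Sum = $701,225.
Sum already equals the total — no adjustment.

Unit PH1: $366,550; Unit 2A: $187,825; Unit 1A: $146,850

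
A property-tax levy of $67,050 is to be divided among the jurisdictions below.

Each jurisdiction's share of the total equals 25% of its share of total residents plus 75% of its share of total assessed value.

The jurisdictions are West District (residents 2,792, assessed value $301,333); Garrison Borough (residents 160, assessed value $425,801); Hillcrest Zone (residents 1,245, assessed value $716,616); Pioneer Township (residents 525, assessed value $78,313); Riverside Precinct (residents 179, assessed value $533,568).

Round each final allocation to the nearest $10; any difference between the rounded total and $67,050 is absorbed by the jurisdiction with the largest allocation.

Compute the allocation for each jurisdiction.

West District: $16,920 · Garrison Borough: $10,960 · Hillcrest Zone: $21,790 · Pioneer Township: $3,710 · Riverside Precinct: $13,670

Totals — residents 4,901, assessed value 2,055,631.
Combined weights (25% residents + 75% assessed value): West District 0.2524; Garrison Borough 0.1635; Hillcrest Zone 0.3250; Pioneer Township 0.0554; Riverside Precinct 0.2038.
Unrounded shares: West District 16,920.85; Garrison Borough 10,963.73; Hillcrest Zone 21,788.96; Pioneer Township 3,711.41; Riverside Precinct 13,665.05.
At nearest $10: West District $16,920; Garrison Borough $10,960; Hillcrest Zone $21,790; Pioneer Township $3,710; Riverside Precinct $13,670. Sum = $67,050.
Rounded total matches; no reconciliation needed.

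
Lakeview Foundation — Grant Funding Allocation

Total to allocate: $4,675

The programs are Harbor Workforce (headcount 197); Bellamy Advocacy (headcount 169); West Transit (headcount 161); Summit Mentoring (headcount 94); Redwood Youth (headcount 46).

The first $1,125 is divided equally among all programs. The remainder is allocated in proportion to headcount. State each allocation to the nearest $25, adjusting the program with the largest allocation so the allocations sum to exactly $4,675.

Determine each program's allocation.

Harbor Workforce: $1,275; Bellamy Advocacy: $1,125; West Transit: $1,075; Summit Mentoring: $725; Redwood Youth: $475

First tranche $1,125 split equally: $225 each.
Remainder $3,550 by headcount (total 667): Harbor Workforce 1,048.50 → $1,050; Bellamy Advocacy 899.48 → $900; West Transit 856.90 → $850; Summit Mentoring 500.30 → $500; Redwood Youth 244.83 → $250.
Totals: Harbor Workforce $225 + $1,050 = $1,275; Bellamy Advocacy $225 + $900 = $1,125; West Transit $225 + $850 = $1,075; Summit Mentoring $225 + $500 = $725; Redwood Youth $225 + $250 = $475.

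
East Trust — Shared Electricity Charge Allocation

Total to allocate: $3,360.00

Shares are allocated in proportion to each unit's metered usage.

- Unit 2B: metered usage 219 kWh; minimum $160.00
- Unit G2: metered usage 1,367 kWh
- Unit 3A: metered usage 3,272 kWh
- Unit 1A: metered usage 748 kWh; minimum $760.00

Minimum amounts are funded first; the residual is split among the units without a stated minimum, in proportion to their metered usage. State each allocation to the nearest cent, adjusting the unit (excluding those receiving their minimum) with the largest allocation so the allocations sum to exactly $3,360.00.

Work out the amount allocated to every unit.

Minimums first: Unit 2B $160.00; Unit 1A $760.00. Remaining pool $2,440.00.
Remaining pool split over remaining metered usage 4,639: Unit G2 719.0084 → $719.01; Unit 3A 1,720.9916 → $1,720.99.

Unit 2B: $160.00 | Unit G2: $719.01 | Unit 3A: $1,720.99 | Unit 1A: $760.00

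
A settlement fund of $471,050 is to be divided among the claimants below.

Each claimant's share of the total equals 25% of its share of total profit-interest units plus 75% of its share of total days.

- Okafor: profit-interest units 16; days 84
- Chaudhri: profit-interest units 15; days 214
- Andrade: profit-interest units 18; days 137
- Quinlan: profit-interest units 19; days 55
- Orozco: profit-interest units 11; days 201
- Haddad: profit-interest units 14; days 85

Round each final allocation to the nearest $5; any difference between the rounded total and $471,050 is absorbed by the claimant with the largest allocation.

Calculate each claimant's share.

Okafor: $58,505; Chaudhri: $116,415; Andrade: $85,165; Quinlan: $49,100; Orozco: $105,440; Haddad: $56,425

Profit-interest units total 93; days total 776.
Blended shares (25% profit-interest units + 75% days): Okafor 0.1242; Chaudhri 0.2472; Andrade 0.1808; Quinlan 0.1042; Orozco 0.2238; Haddad 0.1198.
Unrounded shares: Okafor 58,502.68; Chaudhri 116,421.17; Andrade 85,164.38; Quinlan 49,098.71; Orozco 105,437.64; Haddad 56,425.42.
Rounded to nearest $5: Okafor $58,505; Chaudhri $116,420; Andrade $85,165; Quinlan $49,100; Orozco $105,440; Haddad $56,425. Sum = $471,055.
Difference $471,050 − $471,055 = −$5 applied to largest allocation (Chaudhri): Chaudhri becomes $116,415.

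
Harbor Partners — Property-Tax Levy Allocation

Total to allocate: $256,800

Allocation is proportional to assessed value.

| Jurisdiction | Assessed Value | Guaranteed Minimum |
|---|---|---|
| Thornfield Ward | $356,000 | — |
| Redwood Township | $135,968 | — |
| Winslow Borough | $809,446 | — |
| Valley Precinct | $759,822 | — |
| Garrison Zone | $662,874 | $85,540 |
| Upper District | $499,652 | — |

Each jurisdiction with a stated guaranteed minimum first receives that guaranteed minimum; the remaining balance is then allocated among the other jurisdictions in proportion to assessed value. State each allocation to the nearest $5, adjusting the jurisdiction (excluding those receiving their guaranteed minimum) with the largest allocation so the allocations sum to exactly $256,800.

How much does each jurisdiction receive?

Fund the minimums — Garrison Zone $85,540. Balance $171,260.
Balance split over remaining assessed value 2,560,888: Thornfield Ward 23,807.59 → $23,810; Redwood Township 9,092.89 → $9,095; Winslow Borough 54,131.90 → $54,130; Valley Precinct 50,813.28 → $50,815; Upper District 33,414.35 → $33,415.
Rounding difference −$5 applied to Winslow Borough → $54,125.

Thornfield Ward: $23,810 | Redwood Township: $9,095 | Winslow Borough: $54,125 | Valley Precinct: $50,815 | Garrison Zone: $85,540 | Upper District: $33,415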